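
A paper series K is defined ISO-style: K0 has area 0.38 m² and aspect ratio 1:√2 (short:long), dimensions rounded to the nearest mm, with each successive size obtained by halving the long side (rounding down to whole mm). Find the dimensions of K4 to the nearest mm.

129 × 183 mm

Let K0's short side be w mm. w · w√2 = 0.38 m² = 380,000 mm², so w ≈ 518.4 mm and w√2 ≈ 733.1 mm → K0 = 518 × 733 mm.
K1: ⌊733/2⌋ × 518 = 366 × 518 mm
K2: ⌊518/2⌋ × 366 = 259 × 366 mm
K3: ⌊366/2⌋ × 259 = 183 × 259 mm
K4: ⌊259/2⌋ × 183 = 129 × 183 mm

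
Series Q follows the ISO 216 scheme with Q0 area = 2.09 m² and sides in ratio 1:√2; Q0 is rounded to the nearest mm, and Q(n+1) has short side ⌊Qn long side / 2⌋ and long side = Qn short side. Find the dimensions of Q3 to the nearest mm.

429 × 608 mm

Let Q0's short side be w mm. w · w√2 = 2.09 m² = 2,090,000 mm², so w ≈ 1215.7 mm and w√2 ≈ 1719.2 mm → Q0 = 1216 × 1719 mm.
Q1: ⌊1719/2⌋ × 1216 = 859 × 1216 mm
Q2: ⌊1216/2⌋ × 859 = 608 × 859 mm
Q3: ⌊859/2⌋ × 608 = 429 × 608 mm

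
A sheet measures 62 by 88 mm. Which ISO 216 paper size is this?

Aspect ratio 88/62 ≈ 1.419 — close to the ISO √2 ≈ 1.414.
In the B-series (B0 = 1000 × 1414 mm): B8 = 62 × 88 mm.

B8 (62 × 88 mm)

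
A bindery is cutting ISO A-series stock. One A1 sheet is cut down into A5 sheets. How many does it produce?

16

Each ISO step halves the sheet: 1 × A1 → 2 × A2 → 4 × A3 → 8 × A4 → …
From A1 to A5 is 4 halving steps: 2^4 = 16.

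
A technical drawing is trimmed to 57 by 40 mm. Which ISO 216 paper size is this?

Aspect ratio 57/40 ≈ 1.425 — close to the ISO √2 ≈ 1.414.
In the C-series (envelope sizes, between A and B): C9 = 40 × 57 mm.

C9 (40 × 57 mm)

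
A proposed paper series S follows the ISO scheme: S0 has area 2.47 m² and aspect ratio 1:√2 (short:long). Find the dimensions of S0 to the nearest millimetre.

1322 × 1869 mm

Let the short side be w mm. Then w · w√2 = 2.47 m² = 2,470,000 mm².
w² = 2,470,000/√2, so w ≈ 1321.6 mm; long side = w√2 ≈ 1869.0 mm.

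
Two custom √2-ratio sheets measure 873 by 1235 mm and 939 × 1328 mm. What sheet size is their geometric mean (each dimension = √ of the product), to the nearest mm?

Short side: √(873 · 939) = √819747 ≈ 905.4 → 905 mm
Long side: √(1235 · 1328) = √1640080 ≈ 1280.7 → 1281 mm

905 × 1281 mm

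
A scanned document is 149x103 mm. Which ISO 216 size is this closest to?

A6 (105 × 148 mm)

Aspect ratio 149/103 ≈ 1.447 (ISO target is √2 ≈ 1.414).
In the A-series (A0 area = 1 m²): A6 = 105 × 148 mm.
Off by 3 mm total — nearest standard size.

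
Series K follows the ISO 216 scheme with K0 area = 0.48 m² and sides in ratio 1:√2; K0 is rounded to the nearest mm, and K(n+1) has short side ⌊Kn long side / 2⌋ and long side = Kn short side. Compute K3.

Let K0's short side be w mm. w · w√2 = 0.48 m² = 480,000 mm², so w ≈ 582.6 mm and w√2 ≈ 823.9 mm → K0 = 583 × 824 mm.
K1: ⌊824/2⌋ × 583 = 412 × 583 mm
K2: ⌊583/2⌋ × 412 = 291 × 412 mm
K3: ⌊412/2⌋ × 291 = 206 × 291 mm

206 × 291 mm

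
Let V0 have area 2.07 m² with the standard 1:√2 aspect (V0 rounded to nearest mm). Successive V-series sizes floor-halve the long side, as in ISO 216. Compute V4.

302 × 427 mm

Let V0's short side be w mm. w · w√2 = 2.07 m² = 2,070,000 mm², so w ≈ 1209.8 mm and w√2 ≈ 1711.0 mm → V0 = 1210 × 1711 mm.
V1: ⌊1711/2⌋ × 1210 = 855 × 1210 mm
V2: ⌊1210/2⌋ × 855 = 605 × 855 mm
V3: ⌊855/2⌋ × 605 = 427 × 605 mm
V4: ⌊605/2⌋ × 427 = 302 × 427 mm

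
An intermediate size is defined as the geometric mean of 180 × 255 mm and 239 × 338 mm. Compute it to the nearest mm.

207 × 294 mm

Short side: √(180 · 239) = √43020 ≈ 207.4 → 207 mm
Long side: √(255 · 338) = √86190 ≈ 293.6 → 294 mm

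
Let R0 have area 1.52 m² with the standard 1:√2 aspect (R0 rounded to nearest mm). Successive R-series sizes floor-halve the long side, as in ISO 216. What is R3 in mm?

Let R0's short side be w mm. w · w√2 = 1.52 m² = 1,520,000 mm², so w ≈ 1036.7 mm and w√2 ≈ 1466.2 mm → R0 = 1037 × 1466 mm.
R1: ⌊1466/2⌋ × 1037 = 733 × 1037 mm
R2: ⌊1037/2⌋ × 733 = 518 × 733 mm
R3: ⌊733/2⌋ × 518 = 366 × 518 mm

366 × 518 mm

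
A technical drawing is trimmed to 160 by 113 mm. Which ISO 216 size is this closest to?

Aspect ratio 160/113 ≈ 1.416 — close to the ISO √2 ≈ 1.414.
In the C-series (envelope sizes, between A and B): C6 = 114 × 162 mm.
Off by 3 mm total — nearest standard size.

C6 (114 × 162 mm)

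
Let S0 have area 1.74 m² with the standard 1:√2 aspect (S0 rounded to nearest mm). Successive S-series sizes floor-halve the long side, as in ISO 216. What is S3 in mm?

392 × 554 mm

Let S0's short side be w mm. w · w√2 = 1.74 m² = 1,740,000 mm², so w ≈ 1109.2 mm and w√2 ≈ 1568.7 mm → S0 = 1109 × 1569 mm.
S1: ⌊1569/2⌋ × 1109 = 784 × 1109 mm
S2: ⌊1109/2⌋ × 784 = 554 × 784 mm
S3: ⌊784/2⌋ × 554 = 392 × 554 mm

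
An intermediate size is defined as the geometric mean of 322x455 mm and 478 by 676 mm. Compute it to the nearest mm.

392 × 555 mm

Short side: √(322 · 478) = √153916 ≈ 392.3 → 392 mm
Long side: √(455 · 676) = √307580 ≈ 554.6 → 555 mm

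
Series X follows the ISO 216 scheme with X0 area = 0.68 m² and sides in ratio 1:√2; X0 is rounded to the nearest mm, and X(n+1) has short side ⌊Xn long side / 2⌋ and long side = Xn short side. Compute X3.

245 × 346 mm

Let X0's short side be w mm. w · w√2 = 0.68 m² = 680,000 mm², so w ≈ 693.4 mm and w√2 ≈ 980.6 mm → X0 = 693 × 981 mm.
X1: ⌊981/2⌋ × 693 = 490 × 693 mm
X2: ⌊693/2⌋ × 490 = 346 × 490 mm
X3: ⌊490/2⌋ × 346 = 245 × 346 mm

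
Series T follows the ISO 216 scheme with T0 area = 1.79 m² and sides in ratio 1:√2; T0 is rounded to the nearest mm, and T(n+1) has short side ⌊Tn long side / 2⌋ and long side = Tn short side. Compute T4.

281 × 397 mm

Let T0's short side be w mm. w · w√2 = 1.79 m² = 1,790,000 mm², so w ≈ 1125.0 mm and w√2 ≈ 1591.1 mm → T0 = 1125 × 1591 mm.
T1: ⌊1591/2⌋ × 1125 = 795 × 1125 mm
T2: ⌊1125/2⌋ × 795 = 562 × 795 mm
T3: ⌊795/2⌋ × 562 = 397 × 562 mm
T4: ⌊562/2⌋ × 397 = 281 × 397 mm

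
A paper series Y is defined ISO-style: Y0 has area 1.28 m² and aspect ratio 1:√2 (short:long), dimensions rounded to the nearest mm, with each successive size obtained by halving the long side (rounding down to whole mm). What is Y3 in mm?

336 × 475 mm

Let Y0's short side be w mm. w · w√2 = 1.28 m² = 1,280,000 mm², so w ≈ 951.4 mm and w√2 ≈ 1345.4 mm → Y0 = 951 × 1345 mm.
Y1: ⌊1345/2⌋ × 951 = 672 × 951 mm
Y2: ⌊951/2⌋ × 672 = 475 × 672 mm
Y3: ⌊672/2⌋ × 475 = 336 × 475 mm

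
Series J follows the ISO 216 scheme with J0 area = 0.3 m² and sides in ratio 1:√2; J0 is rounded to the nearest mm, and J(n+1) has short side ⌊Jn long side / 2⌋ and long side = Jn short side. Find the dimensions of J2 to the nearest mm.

230 × 325 mm

Let J0's short side be w mm. w · w√2 = 0.3 m² = 300,000 mm², so w ≈ 460.6 mm and w√2 ≈ 651.4 mm → J0 = 461 × 651 mm.
J1: ⌊651/2⌋ × 461 = 325 × 461 mm
J2: ⌊461/2⌋ × 325 = 230 × 325 mm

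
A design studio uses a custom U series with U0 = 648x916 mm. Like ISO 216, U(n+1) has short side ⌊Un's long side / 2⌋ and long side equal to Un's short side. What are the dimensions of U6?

U1 = 458 × 648 mm (from U0 by 1 halving).
U2: ⌊648/2⌋ × 458 = 324 × 458 mm
U3: ⌊458/2⌋ × 324 = 229 × 324 mm
U4: ⌊324/2⌋ × 229 = 162 × 229 mm
U5: ⌊229/2⌋ × 162 = 114 × 162 mm
U6: ⌊162/2⌋ × 114 = 81 × 114 mm

81 × 114 mm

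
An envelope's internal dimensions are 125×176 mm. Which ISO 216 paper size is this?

Aspect ratio 176/125 ≈ 1.408 — close to the ISO √2 ≈ 1.414.
In the B-series (B0 = 1000 × 1414 mm): B6 = 125 × 176 mm.

B6 (125 × 176 mm)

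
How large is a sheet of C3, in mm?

C0 = 917 × 1297 mm (C0 is the geometric mean of A0 and B0, aspect 1:√2).
C1: ⌊1297/2⌋ × 917 = 648 × 917 mm
C2: ⌊917/2⌋ × 648 = 458 × 648 mm
C3: ⌊648/2⌋ × 458 = 324 × 458 mm

324 × 458 mm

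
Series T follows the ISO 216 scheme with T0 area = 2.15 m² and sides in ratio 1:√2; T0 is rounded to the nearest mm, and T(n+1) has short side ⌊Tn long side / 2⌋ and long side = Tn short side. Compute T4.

Let T0's short side be w mm. w · w√2 = 2.15 m² = 2,150,000 mm², so w ≈ 1233.0 mm and w√2 ≈ 1743.7 mm → T0 = 1233 × 1744 mm.
T1: ⌊1744/2⌋ × 1233 = 872 × 1233 mm
T2: ⌊1233/2⌋ × 872 = 616 × 872 mm
T3: ⌊872/2⌋ × 616 = 436 × 616 mm
T4: ⌊616/2⌋ × 436 = 308 × 436 mm

308 × 436 mm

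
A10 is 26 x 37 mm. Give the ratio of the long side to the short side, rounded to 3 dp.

1.423

37 / 26 = 1.423
ISO 216 targets √2 ≈ 1.414; the +0.009 deviation is from mm rounding.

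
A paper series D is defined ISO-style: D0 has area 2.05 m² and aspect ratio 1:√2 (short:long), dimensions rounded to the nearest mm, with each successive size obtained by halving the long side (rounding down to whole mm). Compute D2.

602 × 851 mm

Let D0's short side be w mm. w · w√2 = 2.05 m² = 2,050,000 mm², so w ≈ 1204.0 mm and w√2 ≈ 1702.7 mm → D0 = 1204 × 1703 mm.
D1: ⌊1703/2⌋ × 1204 = 851 × 1204 mm
D2: ⌊1204/2⌋ × 851 = 602 × 851 mm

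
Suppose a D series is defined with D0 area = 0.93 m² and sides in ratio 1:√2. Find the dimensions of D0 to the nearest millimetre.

811 × 1147 mm

Let the short side be w mm. Then w · w√2 = 0.93 m² = 930,000 mm².
w² = 930,000/√2, so w ≈ 810.9 mm; long side = w√2 ≈ 1146.8 mm.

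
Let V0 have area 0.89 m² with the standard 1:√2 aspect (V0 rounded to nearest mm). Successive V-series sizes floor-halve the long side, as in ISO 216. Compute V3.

Let V0's short side be w mm. w · w√2 = 0.89 m² = 890,000 mm², so w ≈ 793.3 mm and w√2 ≈ 1121.9 mm → V0 = 793 × 1122 mm.
V1: ⌊1122/2⌋ × 793 = 561 × 793 mm
V2: ⌊793/2⌋ × 561 = 396 × 561 mm
V3: ⌊561/2⌋ × 396 = 280 × 396 mm

280 × 396 mm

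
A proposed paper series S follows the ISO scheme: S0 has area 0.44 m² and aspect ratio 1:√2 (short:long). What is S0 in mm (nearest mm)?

558 × 789 mm

Let the short side be w mm. Then w · w√2 = 0.44 m² = 440,000 mm².
w² = 440,000/√2, so w ≈ 557.8 mm; long side = w√2 ≈ 788.8 mm.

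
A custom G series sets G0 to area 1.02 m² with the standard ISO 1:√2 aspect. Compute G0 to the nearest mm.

Let the short side be w mm. Then w · w√2 = 1.02 m² = 1,020,000 mm².
w² = 1,020,000/√2, so w ≈ 849.3 mm; long side = w√2 ≈ 1201.0 mm.

849 × 1201 mm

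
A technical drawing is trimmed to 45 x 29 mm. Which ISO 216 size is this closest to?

Aspect ratio 45/29 ≈ 1.552 (ISO target is √2 ≈ 1.414).
In the B-series (B0 = 1000 × 1414 mm): B10 = 31 × 44 mm.
Off by 3 mm total — nearest standard size.

B10 (31 × 44 mm)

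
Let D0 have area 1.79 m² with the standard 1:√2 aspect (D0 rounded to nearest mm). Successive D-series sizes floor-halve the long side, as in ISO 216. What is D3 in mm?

Let D0's short side be w mm. w · w√2 = 1.79 m² = 1,790,000 mm², so w ≈ 1125.0 mm and w√2 ≈ 1591.1 mm → D0 = 1125 × 1591 mm.
D1: ⌊1591/2⌋ × 1125 = 795 × 1125 mm
D2: ⌊1125/2⌋ × 795 = 562 × 795 mm
D3: ⌊795/2⌋ × 562 = 397 × 562 mm

397 × 562 mm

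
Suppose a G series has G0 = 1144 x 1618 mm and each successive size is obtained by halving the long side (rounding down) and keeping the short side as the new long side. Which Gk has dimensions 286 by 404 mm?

G4

G0: 1144 × 1618 mm
G1: 809 × 1144 mm
G2: 572 × 809 mm
G3: 404 × 572 mm
G4: 286 × 404 mm
G5: 202 × 286 mm
→ matches G4.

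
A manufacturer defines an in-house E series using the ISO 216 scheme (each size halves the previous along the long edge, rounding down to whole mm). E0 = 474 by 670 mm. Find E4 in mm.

118 × 167 mm

E1: ⌊670/2⌋ × 474 = 335 × 474 mm
E2: ⌊474/2⌋ × 335 = 237 × 335 mm
E3: ⌊335/2⌋ × 237 = 167 × 237 mm
E4: ⌊237/2⌋ × 167 = 118 × 167 mm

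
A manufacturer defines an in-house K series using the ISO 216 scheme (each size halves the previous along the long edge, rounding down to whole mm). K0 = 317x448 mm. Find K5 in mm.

K1: ⌊448/2⌋ × 317 = 224 × 317 mm
K2: ⌊317/2⌋ × 224 = 158 × 224 mm
K3: ⌊224/2⌋ × 158 = 112 × 158 mm
K4: ⌊158/2⌋ × 112 = 79 × 112 mm
K5: ⌊112/2⌋ × 79 = 56 × 79 mm

56 × 79 mm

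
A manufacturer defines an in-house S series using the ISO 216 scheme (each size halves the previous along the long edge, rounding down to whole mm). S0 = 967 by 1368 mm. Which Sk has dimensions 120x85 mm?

S0: 967 × 1368 mm
S1: 684 × 967 mm
S2: 483 × 684 mm
S3: 342 × 483 mm
S4: 241 × 342 mm
S5: 171 × 241 mm
S6: 120 × 171 mm
S7: 85 × 120 mm
S8: 60 × 85 mm
→ matches S7.

S7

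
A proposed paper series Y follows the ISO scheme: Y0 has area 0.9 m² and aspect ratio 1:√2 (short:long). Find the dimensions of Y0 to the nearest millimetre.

Let the short side be w mm. Then w · w√2 = 0.9 m² = 900,000 mm².
w² = 900,000/√2, so w ≈ 797.7 mm; long side = w√2 ≈ 1128.2 mm.

798 × 1128 mm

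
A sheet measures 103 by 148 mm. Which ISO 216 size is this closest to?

A6 (105 × 148 mm)

Aspect ratio 148/103 ≈ 1.437 (ISO target is √2 ≈ 1.414).
In the A-series (A0 area = 1 m²): A6 = 105 × 148 mm.
Off by 2 mm total — nearest standard size.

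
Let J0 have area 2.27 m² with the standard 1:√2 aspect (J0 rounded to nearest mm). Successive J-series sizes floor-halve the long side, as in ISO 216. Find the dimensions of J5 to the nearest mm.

Let J0's short side be w mm. w · w√2 = 2.27 m² = 2,270,000 mm², so w ≈ 1266.9 mm and w√2 ≈ 1791.7 mm → J0 = 1267 × 1792 mm.
J1: ⌊1792/2⌋ × 1267 = 896 × 1267 mm
J2: ⌊1267/2⌋ × 896 = 633 × 896 mm
J3: ⌊896/2⌋ × 633 = 448 × 633 mm
J4: ⌊633/2⌋ × 448 = 316 × 448 mm
J5: ⌊448/2⌋ × 316 = 224 × 316 mm

224 × 316 mm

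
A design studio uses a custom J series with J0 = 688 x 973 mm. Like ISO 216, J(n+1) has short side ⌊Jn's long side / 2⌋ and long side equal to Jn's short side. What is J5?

J1: ⌊973/2⌋ × 688 = 486 × 688 mm
J2: ⌊688/2⌋ × 486 = 344 × 486 mm
J3: ⌊486/2⌋ × 344 = 243 × 344 mm
J4: ⌊344/2⌋ × 243 = 172 × 243 mm
J5: ⌊243/2⌋ × 172 = 121 × 172 mm

121 × 172 mm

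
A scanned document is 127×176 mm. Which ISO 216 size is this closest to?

B6 (125 × 176 mm)

Aspect ratio 176/127 ≈ 1.386 (ISO target is √2 ≈ 1.414).
In the B-series (B0 = 1000 × 1414 mm): B6 = 125 × 176 mm.
Off by 2 mm total — nearest standard size.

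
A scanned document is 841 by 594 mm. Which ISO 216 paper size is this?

A1 (594 × 841 mm)

Aspect ratio 841/594 ≈ 1.416 — close to the ISO √2 ≈ 1.414.
In the A-series (A0 area = 1 m²): A1 = 594 × 841 mm.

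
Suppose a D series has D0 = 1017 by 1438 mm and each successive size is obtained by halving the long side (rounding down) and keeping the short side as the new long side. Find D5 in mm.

D1: ⌊1438/2⌋ × 1017 = 719 × 1017 mm
D2: ⌊1017/2⌋ × 719 = 508 × 719 mm
D3: ⌊719/2⌋ × 508 = 359 × 508 mm
D4: ⌊508/2⌋ × 359 = 254 × 359 mm
D5: ⌊359/2⌋ × 254 = 179 × 254 mm

179 × 254 mm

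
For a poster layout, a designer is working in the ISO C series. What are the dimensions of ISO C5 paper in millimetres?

162 × 229 mm

C0 = 917 × 1297 mm (C0 is the geometric mean of A0 and B0, aspect 1:√2).
C1: ⌊1297/2⌋ × 917 = 648 × 917 mm
C2: ⌊917/2⌋ × 648 = 458 × 648 mm
C3: ⌊648/2⌋ × 458 = 324 × 458 mm
C4: ⌊458/2⌋ × 324 = 229 × 324 mm
C5: ⌊324/2⌋ × 229 = 162 × 229 mm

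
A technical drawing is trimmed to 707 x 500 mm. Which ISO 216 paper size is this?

B2 (500 × 707 mm)

Aspect ratio 707/500 ≈ 1.414 — close to the ISO √2 ≈ 1.414.
In the B-series (B0 = 1000 × 1414 mm): B2 = 500 × 707 mm.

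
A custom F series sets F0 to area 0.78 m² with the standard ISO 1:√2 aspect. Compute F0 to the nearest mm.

Let the short side be w mm. Then w · w√2 = 0.78 m² = 780,000 mm².
w² = 780,000/√2, so w ≈ 742.7 mm; long side = w√2 ≈ 1050.3 mm.

743 × 1050 mm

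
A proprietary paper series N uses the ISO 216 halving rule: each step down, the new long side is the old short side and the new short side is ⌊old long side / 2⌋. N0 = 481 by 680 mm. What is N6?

N1 = 340 × 481 mm (from N0 by 1 halving).
N2: ⌊481/2⌋ × 340 = 240 × 340 mm
N3: ⌊340/2⌋ × 240 = 170 × 240 mm
N4: ⌊240/2⌋ × 170 = 120 × 170 mm
N5: ⌊170/2⌋ × 120 = 85 × 120 mm
N6: ⌊120/2⌋ × 85 = 60 × 85 mm

60 × 85 mm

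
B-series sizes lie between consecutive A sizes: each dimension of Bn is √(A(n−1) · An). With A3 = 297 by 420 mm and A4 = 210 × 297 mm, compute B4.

250 × 353 mm

Short side: √(297 · 210) = √62370 ≈ 249.7 → 250 mm
Long side: √(420 · 297) = √124740 ≈ 353.2 → 353 mm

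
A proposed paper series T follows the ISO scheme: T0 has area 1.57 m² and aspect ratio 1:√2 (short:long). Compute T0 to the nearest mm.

Let the short side be w mm. Then w · w√2 = 1.57 m² = 1,570,000 mm².
w² = 1,570,000/√2, so w ≈ 1053.6 mm; long side = w√2 ≈ 1490.1 mm.

1054 × 1490 mm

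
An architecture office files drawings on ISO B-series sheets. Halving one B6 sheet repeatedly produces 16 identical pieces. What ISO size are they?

B10

16 = 2^4, so 4 halving steps.
B6 → B7 → … → B10 after 4 steps.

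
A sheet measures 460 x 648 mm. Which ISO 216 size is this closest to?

C2 (458 × 648 mm)

Aspect ratio 648/460 ≈ 1.409 — close to the ISO √2 ≈ 1.414.
In the C-series (envelope sizes, between A and B): C2 = 458 × 648 mm.
Off by 2 mm total — nearest standard size.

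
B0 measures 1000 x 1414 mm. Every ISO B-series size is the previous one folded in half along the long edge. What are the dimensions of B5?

B1: ⌊1414/2⌋ × 1000 = 707 × 1000 mm
B2: ⌊1000/2⌋ × 707 = 500 × 707 mm
B3: ⌊707/2⌋ × 500 = 353 × 500 mm
B4: ⌊500/2⌋ × 353 = 250 × 353 mm
B5: ⌊353/2⌋ × 250 = 176 × 250 mm

176 × 250 mm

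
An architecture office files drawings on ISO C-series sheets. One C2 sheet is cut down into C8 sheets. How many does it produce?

Each ISO step halves the sheet: 1 × C2 → 2 × C3 → 4 × C4 → 8 × C5 → …
From C2 to C8 is 6 halving steps: 2^6 = 64.

64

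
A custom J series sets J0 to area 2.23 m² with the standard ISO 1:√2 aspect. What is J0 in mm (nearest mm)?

Let the short side be w mm. Then w · w√2 = 2.23 m² = 2,230,000 mm².
w² = 2,230,000/√2, so w ≈ 1255.7 mm; long side = w√2 ≈ 1775.9 mm.

1256 × 1776 mm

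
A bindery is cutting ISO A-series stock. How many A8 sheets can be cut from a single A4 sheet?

Each ISO step halves the sheet: 1 × A4 → 2 × A5 → 4 × A6 → 8 × A7 → …
From A4 to A8 is 4 halving steps: 2^4 = 16.

16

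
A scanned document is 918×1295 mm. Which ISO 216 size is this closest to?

C0 (917 × 1297 mm)

Aspect ratio 1295/918 ≈ 1.411 — close to the ISO √2 ≈ 1.414.
In the C-series (envelope sizes, between A and B): C0 = 917 × 1297 mm.
Off by 3 mm total — nearest standard size.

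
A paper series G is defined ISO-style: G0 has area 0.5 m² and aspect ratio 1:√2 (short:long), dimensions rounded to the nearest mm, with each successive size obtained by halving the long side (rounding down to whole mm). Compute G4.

148 × 210 mm

Let G0's short side be w mm. w · w√2 = 0.5 m² = 500,000 mm², so w ≈ 594.6 mm and w√2 ≈ 840.9 mm → G0 = 595 × 841 mm.
G1: ⌊841/2⌋ × 595 = 420 × 595 mm
G2: ⌊595/2⌋ × 420 = 297 × 420 mm
G3: ⌊420/2⌋ × 297 = 210 × 297 mm
G4: ⌊297/2⌋ × 210 = 148 × 210 mm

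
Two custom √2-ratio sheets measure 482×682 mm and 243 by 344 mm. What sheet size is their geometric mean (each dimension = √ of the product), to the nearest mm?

Short side: √(482 · 243) = √117126 ≈ 342.2 → 342 mm
Long side: √(682 · 344) = √234608 ≈ 484.4 → 484 mm

342 × 484 mm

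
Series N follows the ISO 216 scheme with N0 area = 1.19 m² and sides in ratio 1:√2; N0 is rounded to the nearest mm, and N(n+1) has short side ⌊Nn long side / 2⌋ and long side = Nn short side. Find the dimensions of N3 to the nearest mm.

324 × 458 mm

Let N0's short side be w mm. w · w√2 = 1.19 m² = 1,190,000 mm², so w ≈ 917.3 mm and w√2 ≈ 1297.3 mm → N0 = 917 × 1297 mm.
N1: ⌊1297/2⌋ × 917 = 648 × 917 mm
N2: ⌊917/2⌋ × 648 = 458 × 648 mm
N3: ⌊648/2⌋ × 458 = 324 × 458 mm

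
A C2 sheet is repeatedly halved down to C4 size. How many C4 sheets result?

4

Each ISO step halves the sheet: 1 × C2 → 2 × C3 → 4 × C4
From C2 to C4 is 2 halving steps: 2^2 = 4.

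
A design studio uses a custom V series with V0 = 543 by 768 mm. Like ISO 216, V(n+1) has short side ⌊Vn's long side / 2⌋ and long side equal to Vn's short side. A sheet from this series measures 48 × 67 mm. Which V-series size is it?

V7

V0: 543 × 768 mm
V1: 384 × 543 mm
V2: 271 × 384 mm
V3: 192 × 271 mm
V4: 135 × 192 mm
V5: 96 × 135 mm
V6: 67 × 96 mm
V7: 48 × 67 mm
V8: 33 × 48 mm
→ matches V7.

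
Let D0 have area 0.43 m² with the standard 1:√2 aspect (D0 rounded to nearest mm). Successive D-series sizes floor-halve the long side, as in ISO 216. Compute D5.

97 × 137 mm

Let D0's short side be w mm. w · w√2 = 0.43 m² = 430,000 mm², so w ≈ 551.4 mm and w√2 ≈ 779.8 mm → D0 = 551 × 780 mm.
D1: ⌊780/2⌋ × 551 = 390 × 551 mm
D2: ⌊551/2⌋ × 390 = 275 × 390 mm
D3: ⌊390/2⌋ × 275 = 195 × 275 mm
D4: ⌊275/2⌋ × 195 = 137 × 195 mm
D5: ⌊195/2⌋ × 137 = 97 × 137 mm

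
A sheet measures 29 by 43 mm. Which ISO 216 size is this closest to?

B10 (31 × 44 mm)

Aspect ratio 43/29 ≈ 1.483 (ISO target is √2 ≈ 1.414).
In the B-series (B0 = 1000 × 1414 mm): B10 = 31 × 44 mm.
Off by 3 mm total — nearest standard size.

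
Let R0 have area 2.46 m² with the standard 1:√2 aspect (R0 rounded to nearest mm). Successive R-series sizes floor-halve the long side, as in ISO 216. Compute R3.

466 × 659 mm

Let R0's short side be w mm. w · w√2 = 2.46 m² = 2,460,000 mm², so w ≈ 1318.9 mm and w√2 ≈ 1865.2 mm → R0 = 1319 × 1865 mm.
R1: ⌊1865/2⌋ × 1319 = 932 × 1319 mm
R2: ⌊1319/2⌋ × 932 = 659 × 932 mm
R3: ⌊932/2⌋ × 659 = 466 × 659 mm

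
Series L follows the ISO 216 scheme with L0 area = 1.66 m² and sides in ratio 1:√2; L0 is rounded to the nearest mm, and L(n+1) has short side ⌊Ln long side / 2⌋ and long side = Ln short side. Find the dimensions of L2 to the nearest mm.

541 × 766 mm

Let L0's short side be w mm. w · w√2 = 1.66 m² = 1,660,000 mm², so w ≈ 1083.4 mm and w√2 ≈ 1532.2 mm → L0 = 1083 × 1532 mm.
L1: ⌊1532/2⌋ × 1083 = 766 × 1083 mm
L2: ⌊1083/2⌋ × 766 = 541 × 766 mm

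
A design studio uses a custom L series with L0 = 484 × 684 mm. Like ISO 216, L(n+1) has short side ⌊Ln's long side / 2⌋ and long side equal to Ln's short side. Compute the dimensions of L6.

60 × 85 mm

L1 = 342 × 484 mm (from L0 by 1 halving).
L2: ⌊484/2⌋ × 342 = 242 × 342 mm
L3: ⌊342/2⌋ × 242 = 171 × 242 mm
L4: ⌊242/2⌋ × 171 = 121 × 171 mm
L5: ⌊171/2⌋ × 121 = 85 × 121 mm
L6: ⌊121/2⌋ × 85 = 60 × 85 mm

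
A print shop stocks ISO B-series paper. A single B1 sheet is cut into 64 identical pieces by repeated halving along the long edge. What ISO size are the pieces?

B7

64 = 2^6, so 6 halving steps.
B1 → B2 → … → B7 after 6 steps.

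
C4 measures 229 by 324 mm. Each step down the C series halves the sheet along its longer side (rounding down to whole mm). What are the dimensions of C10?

C5: ⌊324/2⌋ × 229 = 162 × 229 mm
C6: ⌊229/2⌋ × 162 = 114 × 162 mm
C7: ⌊162/2⌋ × 114 = 81 × 114 mm
C8: ⌊114/2⌋ × 81 = 57 × 81 mm
C9: ⌊81/2⌋ × 57 = 40 × 57 mm
C10: ⌊57/2⌋ × 40 = 28 × 40 mm

28 × 40 mm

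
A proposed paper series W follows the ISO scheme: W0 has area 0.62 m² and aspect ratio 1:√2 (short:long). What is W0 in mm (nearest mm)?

Let the short side be w mm. Then w · w√2 = 0.62 m² = 620,000 mm².
w² = 620,000/√2, so w ≈ 662.1 mm; long side = w√2 ≈ 936.4 mm.

662 × 936 mm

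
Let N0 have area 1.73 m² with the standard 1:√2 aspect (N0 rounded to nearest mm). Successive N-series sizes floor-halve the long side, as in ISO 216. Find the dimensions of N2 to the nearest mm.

553 × 782 mm

Let N0's short side be w mm. w · w√2 = 1.73 m² = 1,730,000 mm², so w ≈ 1106.0 mm and w√2 ≈ 1564.2 mm → N0 = 1106 × 1564 mm.
N1: ⌊1564/2⌋ × 1106 = 782 × 1106 mm
N2: ⌊1106/2⌋ × 782 = 553 × 782 mm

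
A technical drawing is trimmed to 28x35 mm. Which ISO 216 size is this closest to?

Aspect ratio 35/28 ≈ 1.250 (ISO target is √2 ≈ 1.414).
In the A-series (A0 area = 1 m²): A10 = 26 × 37 mm.
Off by 4 mm total — nearest standard size.

A10 (26 × 37 mm)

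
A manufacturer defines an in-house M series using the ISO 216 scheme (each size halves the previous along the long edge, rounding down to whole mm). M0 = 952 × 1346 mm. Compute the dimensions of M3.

336 × 476 mm

M1: ⌊1346/2⌋ × 952 = 673 × 952 mm
M2: ⌊952/2⌋ × 673 = 476 × 673 mm
M3: ⌊673/2⌋ × 476 = 336 × 476 mm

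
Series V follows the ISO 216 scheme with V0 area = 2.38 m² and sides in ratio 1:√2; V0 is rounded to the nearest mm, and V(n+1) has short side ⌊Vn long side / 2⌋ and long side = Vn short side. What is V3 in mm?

Let V0's short side be w mm. w · w√2 = 2.38 m² = 2,380,000 mm², so w ≈ 1297.3 mm and w√2 ≈ 1834.6 mm → V0 = 1297 × 1835 mm.
V1: ⌊1835/2⌋ × 1297 = 917 × 1297 mm
V2: ⌊1297/2⌋ × 917 = 648 × 917 mm
V3: ⌊917/2⌋ × 648 = 458 × 648 mm

458 × 648 mm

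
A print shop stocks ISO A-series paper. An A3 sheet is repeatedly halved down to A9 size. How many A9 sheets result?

Each ISO step halves the sheet: 1 × A3 → 2 × A4 → 4 × A5 → 8 × A6 → …
From A3 to A9 is 6 halving steps: 2^6 = 64.

64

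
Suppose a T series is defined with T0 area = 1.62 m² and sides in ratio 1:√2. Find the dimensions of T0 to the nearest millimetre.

1070 × 1514 mm

Let the short side be w mm. Then w · w√2 = 1.62 m² = 1,620,000 mm².
w² = 1,620,000/√2, so w ≈ 1070.3 mm; long side = w√2 ≈ 1513.6 mm.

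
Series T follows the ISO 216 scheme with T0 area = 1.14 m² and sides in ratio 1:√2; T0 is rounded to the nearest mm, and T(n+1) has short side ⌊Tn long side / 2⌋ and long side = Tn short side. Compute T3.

317 × 449 mm

Let T0's short side be w mm. w · w√2 = 1.14 m² = 1,140,000 mm², so w ≈ 897.8 mm and w√2 ≈ 1269.7 mm → T0 = 898 × 1270 mm.
T1: ⌊1270/2⌋ × 898 = 635 × 898 mm
T2: ⌊898/2⌋ × 635 = 449 × 635 mm
T3: ⌊635/2⌋ × 449 = 317 × 449 mm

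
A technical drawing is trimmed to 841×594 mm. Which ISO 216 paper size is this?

Aspect ratio 841/594 ≈ 1.416 — close to the ISO √2 ≈ 1.414.
In the A-series (A0 area = 1 m²): A1 = 594 × 841 mm.

A1 (594 × 841 mm)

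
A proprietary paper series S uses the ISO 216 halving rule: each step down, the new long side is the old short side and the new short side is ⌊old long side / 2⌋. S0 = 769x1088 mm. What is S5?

S1: ⌊1088/2⌋ × 769 = 544 × 769 mm
S2: ⌊769/2⌋ × 544 = 384 × 544 mm
S3: ⌊544/2⌋ × 384 = 272 × 384 mm
S4: ⌊384/2⌋ × 272 = 192 × 272 mm
S5: ⌊272/2⌋ × 192 = 136 × 192 mm

136 × 192 mm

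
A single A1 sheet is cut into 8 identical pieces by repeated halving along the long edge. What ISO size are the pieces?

A4

8 = 2^3, so 3 halving steps.
A1 → A2 → … → A4 after 3 steps.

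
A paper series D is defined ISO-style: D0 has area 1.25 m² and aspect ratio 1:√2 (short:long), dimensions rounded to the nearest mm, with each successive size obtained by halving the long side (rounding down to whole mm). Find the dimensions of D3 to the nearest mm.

Let D0's short side be w mm. w · w√2 = 1.25 m² = 1,250,000 mm², so w ≈ 940.2 mm and w√2 ≈ 1329.6 mm → D0 = 940 × 1330 mm.
D1: ⌊1330/2⌋ × 940 = 665 × 940 mm
D2: ⌊940/2⌋ × 665 = 470 × 665 mm
D3: ⌊665/2⌋ × 470 = 332 × 470 mm

332 × 470 mm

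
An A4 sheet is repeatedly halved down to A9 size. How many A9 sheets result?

32

Each ISO step halves the sheet: 1 × A4 → 2 × A5 → 4 × A6 → 8 × A7 → …
From A4 to A9 is 5 halving steps: 2^5 = 32.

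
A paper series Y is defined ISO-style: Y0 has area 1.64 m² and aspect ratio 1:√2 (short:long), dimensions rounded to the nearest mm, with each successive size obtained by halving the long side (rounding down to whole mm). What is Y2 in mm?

538 × 761 mm

Let Y0's short side be w mm. w · w√2 = 1.64 m² = 1,640,000 mm², so w ≈ 1076.9 mm and w√2 ≈ 1522.9 mm → Y0 = 1077 × 1523 mm.
Y1: ⌊1523/2⌋ × 1077 = 761 × 1077 mm
Y2: ⌊1077/2⌋ × 761 = 538 × 761 mm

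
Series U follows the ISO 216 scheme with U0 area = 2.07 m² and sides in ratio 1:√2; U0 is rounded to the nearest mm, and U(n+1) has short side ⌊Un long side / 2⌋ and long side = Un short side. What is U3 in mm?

Let U0's short side be w mm. w · w√2 = 2.07 m² = 2,070,000 mm², so w ≈ 1209.8 mm and w√2 ≈ 1711.0 mm → U0 = 1210 × 1711 mm.
U1: ⌊1711/2⌋ × 1210 = 855 × 1210 mm
U2: ⌊1210/2⌋ × 855 = 605 × 855 mm
U3: ⌊855/2⌋ × 605 = 427 × 605 mm

427 × 605 mm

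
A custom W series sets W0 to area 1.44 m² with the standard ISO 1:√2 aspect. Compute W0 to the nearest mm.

1009 × 1427 mm

Let the short side be w mm. Then w · w√2 = 1.44 m² = 1,440,000 mm².
w² = 1,440,000/√2, so w ≈ 1009.1 mm; long side = w√2 ≈ 1427.0 mm.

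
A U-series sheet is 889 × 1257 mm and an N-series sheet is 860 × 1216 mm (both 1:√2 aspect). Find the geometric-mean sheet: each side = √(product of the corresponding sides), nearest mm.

Short side: √(889 · 860) = √764540 ≈ 874.4 → 874 mm
Long side: √(1257 · 1216) = √1528512 ≈ 1236.3 → 1236 mm

874 × 1236 mm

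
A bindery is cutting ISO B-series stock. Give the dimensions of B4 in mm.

B0 = 1000 × 1414 mm (B0 has a 1000 mm short side, aspect 1:√2).
B1: ⌊1414/2⌋ × 1000 = 707 × 1000 mm
B2: ⌊1000/2⌋ × 707 = 500 × 707 mm
B3: ⌊707/2⌋ × 500 = 353 × 500 mm
B4: ⌊500/2⌋ × 353 = 250 × 353 mm

250 × 353 mm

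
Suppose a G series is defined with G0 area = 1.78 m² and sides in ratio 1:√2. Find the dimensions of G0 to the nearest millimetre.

1122 × 1587 mm

Let the short side be w mm. Then w · w√2 = 1.78 m² = 1,780,000 mm².
w² = 1,780,000/√2, so w ≈ 1121.9 mm; long side = w√2 ≈ 1586.6 mm.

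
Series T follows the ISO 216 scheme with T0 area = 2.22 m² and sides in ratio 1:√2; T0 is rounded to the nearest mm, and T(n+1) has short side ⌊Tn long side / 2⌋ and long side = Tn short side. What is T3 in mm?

Let T0's short side be w mm. w · w√2 = 2.22 m² = 2,220,000 mm², so w ≈ 1252.9 mm and w√2 ≈ 1771.9 mm → T0 = 1253 × 1772 mm.
T1: ⌊1772/2⌋ × 1253 = 886 × 1253 mm
T2: ⌊1253/2⌋ × 886 = 626 × 886 mm
T3: ⌊886/2⌋ × 626 = 443 × 626 mm

443 × 626 mm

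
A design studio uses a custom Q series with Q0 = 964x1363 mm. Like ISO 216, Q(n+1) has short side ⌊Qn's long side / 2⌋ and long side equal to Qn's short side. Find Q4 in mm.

241 × 340 mm

Q1: ⌊1363/2⌋ × 964 = 681 × 964 mm
Q2: ⌊964/2⌋ × 681 = 482 × 681 mm
Q3: ⌊681/2⌋ × 482 = 340 × 482 mm
Q4: ⌊482/2⌋ × 340 = 241 × 340 mm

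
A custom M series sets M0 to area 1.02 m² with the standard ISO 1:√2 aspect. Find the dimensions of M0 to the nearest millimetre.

849 × 1201 mm

Let the short side be w mm. Then w · w√2 = 1.02 m² = 1,020,000 mm².
w² = 1,020,000/√2, so w ≈ 849.3 mm; long side = w√2 ≈ 1201.0 mm.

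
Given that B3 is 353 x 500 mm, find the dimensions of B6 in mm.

125 × 176 mm

B4: ⌊500/2⌋ × 353 = 250 × 353 mm
B5: ⌊353/2⌋ × 250 = 176 × 250 mm
B6: ⌊250/2⌋ × 176 = 125 × 176 mm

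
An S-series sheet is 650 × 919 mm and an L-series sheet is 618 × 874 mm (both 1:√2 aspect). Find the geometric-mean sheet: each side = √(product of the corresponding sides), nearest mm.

634 × 896 mm

Short side: √(650 · 618) = √401700 ≈ 633.8 → 634 mm
Long side: √(919 · 874) = √803206 ≈ 896.2 → 896 mm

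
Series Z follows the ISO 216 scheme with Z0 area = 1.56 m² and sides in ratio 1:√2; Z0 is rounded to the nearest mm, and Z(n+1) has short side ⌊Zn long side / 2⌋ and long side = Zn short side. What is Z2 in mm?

525 × 742 mm

Let Z0's short side be w mm. w · w√2 = 1.56 m² = 1,560,000 mm², so w ≈ 1050.3 mm and w√2 ≈ 1485.3 mm → Z0 = 1050 × 1485 mm.
Z1: ⌊1485/2⌋ × 1050 = 742 × 1050 mm
Z2: ⌊1050/2⌋ × 742 = 525 × 742 mm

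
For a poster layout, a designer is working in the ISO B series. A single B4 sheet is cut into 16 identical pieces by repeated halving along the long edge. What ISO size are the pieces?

B8

16 = 2^4, so 4 halving steps.
B4 → B5 → … → B8 after 4 steps.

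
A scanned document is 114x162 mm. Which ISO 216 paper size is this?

C6 (114 × 162 mm)

Aspect ratio 162/114 ≈ 1.421 — close to the ISO √2 ≈ 1.414.
In the C-series (envelope sizes, between A and B): C6 = 114 × 162 mm.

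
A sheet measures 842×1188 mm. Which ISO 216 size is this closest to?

A0 (841 × 1189 mm)

Aspect ratio 1188/842 ≈ 1.411 — close to the ISO √2 ≈ 1.414.
In the A-series (A0 area = 1 m²): A0 = 841 × 1189 mm.
Off by 2 mm total — nearest standard size.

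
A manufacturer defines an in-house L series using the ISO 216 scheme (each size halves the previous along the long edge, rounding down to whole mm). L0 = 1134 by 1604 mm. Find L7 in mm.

100 × 141 mm

L1 = 802 × 1134 mm (from L0 by 1 halving).
L2: ⌊1134/2⌋ × 802 = 567 × 802 mm
L3: ⌊802/2⌋ × 567 = 401 × 567 mm
L4: ⌊567/2⌋ × 401 = 283 × 401 mm
L5: ⌊401/2⌋ × 283 = 200 × 283 mm
L6: ⌊283/2⌋ × 200 = 141 × 200 mm
L7: ⌊200/2⌋ × 141 = 100 × 141 mm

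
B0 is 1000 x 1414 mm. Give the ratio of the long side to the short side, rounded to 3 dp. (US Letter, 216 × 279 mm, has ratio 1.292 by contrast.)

1414 / 1000 = 1.414
Matches √2 ≈ 1.414 — the ISO 216 defining ratio.

1.414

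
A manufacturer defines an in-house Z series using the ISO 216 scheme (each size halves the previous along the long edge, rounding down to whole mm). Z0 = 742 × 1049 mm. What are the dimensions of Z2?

Z1: ⌊1049/2⌋ × 742 = 524 × 742 mm
Z2: ⌊742/2⌋ × 524 = 371 × 524 mm

371 × 524 mm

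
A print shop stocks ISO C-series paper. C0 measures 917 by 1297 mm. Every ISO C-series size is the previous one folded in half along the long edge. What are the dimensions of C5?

162 × 229 mm

C1: ⌊1297/2⌋ × 917 = 648 × 917 mm
C2: ⌊917/2⌋ × 648 = 458 × 648 mm
C3: ⌊648/2⌋ × 458 = 324 × 458 mm
C4: ⌊458/2⌋ × 324 = 229 × 324 mm
C5: ⌊324/2⌋ × 229 = 162 × 229 mm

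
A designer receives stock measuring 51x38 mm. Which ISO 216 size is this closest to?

A9 (37 × 52 mm)

Aspect ratio 51/38 ≈ 1.342 (ISO target is √2 ≈ 1.414).
In the A-series (A0 area = 1 m²): A9 = 37 × 52 mm.
Off by 2 mm total — nearest standard size.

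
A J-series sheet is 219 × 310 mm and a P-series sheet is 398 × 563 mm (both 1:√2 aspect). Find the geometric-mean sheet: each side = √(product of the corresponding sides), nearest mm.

Short side: √(219 · 398) = √87162 ≈ 295.2 → 295 mm
Long side: √(310 · 563) = √174530 ≈ 417.8 → 418 mm

295 × 418 mm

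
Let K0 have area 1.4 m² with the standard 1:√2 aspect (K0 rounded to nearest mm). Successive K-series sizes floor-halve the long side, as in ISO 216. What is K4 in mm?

Let K0's short side be w mm. w · w√2 = 1.4 m² = 1,400,000 mm², so w ≈ 995.0 mm and w√2 ≈ 1407.1 mm → K0 = 995 × 1407 mm.
K1: ⌊1407/2⌋ × 995 = 703 × 995 mm
K2: ⌊995/2⌋ × 703 = 497 × 703 mm
K3: ⌊703/2⌋ × 497 = 351 × 497 mm
K4: ⌊497/2⌋ × 351 = 248 × 351 mm

248 × 351 mm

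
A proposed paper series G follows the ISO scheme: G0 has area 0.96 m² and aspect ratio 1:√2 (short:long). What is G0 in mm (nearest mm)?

824 × 1165 mm

Let the short side be w mm. Then w · w√2 = 0.96 m² = 960,000 mm².
w² = 960,000/√2, so w ≈ 823.9 mm; long side = w√2 ≈ 1165.2 mm.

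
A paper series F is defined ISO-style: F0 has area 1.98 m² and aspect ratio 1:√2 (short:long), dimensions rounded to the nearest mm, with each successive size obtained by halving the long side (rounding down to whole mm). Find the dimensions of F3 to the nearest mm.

418 × 591 mm

Let F0's short side be w mm. w · w√2 = 1.98 m² = 1,980,000 mm², so w ≈ 1183.2 mm and w√2 ≈ 1673.4 mm → F0 = 1183 × 1673 mm.
F1: ⌊1673/2⌋ × 1183 = 836 × 1183 mm
F2: ⌊1183/2⌋ × 836 = 591 × 836 mm
F3: ⌊836/2⌋ × 591 = 418 × 591 mm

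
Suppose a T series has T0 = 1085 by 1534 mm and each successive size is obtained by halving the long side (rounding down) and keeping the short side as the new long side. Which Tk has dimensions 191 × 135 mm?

T0: 1085 × 1534 mm
T1: 767 × 1085 mm
T2: 542 × 767 mm
T3: 383 × 542 mm
T4: 271 × 383 mm
T5: 191 × 271 mm
T6: 135 × 191 mm
T7: 95 × 135 mm
→ matches T6.

T6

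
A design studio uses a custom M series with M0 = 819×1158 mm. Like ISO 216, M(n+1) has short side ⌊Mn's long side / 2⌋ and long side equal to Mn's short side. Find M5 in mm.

M1: ⌊1158/2⌋ × 819 = 579 × 819 mm
M2: ⌊819/2⌋ × 579 = 409 × 579 mm
M3: ⌊579/2⌋ × 409 = 289 × 409 mm
M4: ⌊409/2⌋ × 289 = 204 × 289 mm
M5: ⌊289/2⌋ × 204 = 144 × 204 mm

144 × 204 mm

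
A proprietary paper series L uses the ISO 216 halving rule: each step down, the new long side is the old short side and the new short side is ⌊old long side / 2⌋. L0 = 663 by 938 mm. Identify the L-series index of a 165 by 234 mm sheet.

L0: 663 × 938 mm
L1: 469 × 663 mm
L2: 331 × 469 mm
L3: 234 × 331 mm
L4: 165 × 234 mm
L5: 117 × 165 mm
→ matches L4.

L4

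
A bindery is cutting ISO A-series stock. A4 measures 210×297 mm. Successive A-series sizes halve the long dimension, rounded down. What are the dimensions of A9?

37 × 52 mm

A5: ⌊297/2⌋ × 210 = 148 × 210 mm
A6: ⌊210/2⌋ × 148 = 105 × 148 mm
A7: ⌊148/2⌋ × 105 = 74 × 105 mm
A8: ⌊105/2⌋ × 74 = 52 × 74 mm
A9: ⌊74/2⌋ × 52 = 37 × 52 mm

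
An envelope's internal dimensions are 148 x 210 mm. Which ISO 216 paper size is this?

A5 (148 × 210 mm)

Aspect ratio 210/148 ≈ 1.419 — close to the ISO √2 ≈ 1.414.
In the A-series (A0 area = 1 m²): A5 = 148 × 210 mm.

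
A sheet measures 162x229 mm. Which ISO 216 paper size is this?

C5 (162 × 229 mm)

Aspect ratio 229/162 ≈ 1.414 — close to the ISO √2 ≈ 1.414.
In the C-series (envelope sizes, between A and B): C5 = 162 × 229 mm.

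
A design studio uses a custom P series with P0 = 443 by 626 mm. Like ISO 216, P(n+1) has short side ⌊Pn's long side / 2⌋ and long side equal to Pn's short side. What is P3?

P1: ⌊626/2⌋ × 443 = 313 × 443 mm
P2: ⌊443/2⌋ × 313 = 221 × 313 mm
P3: ⌊313/2⌋ × 221 = 156 × 221 mm

156 × 221 mm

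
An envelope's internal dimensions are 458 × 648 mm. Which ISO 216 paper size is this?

Aspect ratio 648/458 ≈ 1.415 — close to the ISO √2 ≈ 1.414.
In the C-series (envelope sizes, between A and B): C2 = 458 × 648 mm.

C2 (458 × 648 mm)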